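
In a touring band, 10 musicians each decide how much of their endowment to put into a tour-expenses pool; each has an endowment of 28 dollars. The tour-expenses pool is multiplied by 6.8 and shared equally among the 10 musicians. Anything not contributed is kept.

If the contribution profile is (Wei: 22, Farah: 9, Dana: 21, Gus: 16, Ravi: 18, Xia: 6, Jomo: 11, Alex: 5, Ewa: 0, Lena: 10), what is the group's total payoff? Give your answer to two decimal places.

Total contributed: 22 + 9 + 21 + 16 + 18 + 6 + 11 + 5 + 0 + 10 = 118; total kept: 10 × 28 − 118 = 162.
The tour-expenses pool pays out 6.8 × 118 = 802.40 in aggregate.
Group total = 162 + 802.40 = 964.40.

964.40 dollars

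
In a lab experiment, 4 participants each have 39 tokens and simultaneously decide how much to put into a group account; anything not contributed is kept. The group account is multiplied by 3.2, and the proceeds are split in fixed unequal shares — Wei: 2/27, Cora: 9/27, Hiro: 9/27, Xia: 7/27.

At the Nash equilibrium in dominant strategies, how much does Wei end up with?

Player j's private return per contributed unit is 3.2 × (j's share). Contributing is weakly dominant for j when that share is at least 1/3.2 = 0.3125, and contributing 0 is dominant otherwise.
Cora and Hiro are above the threshold, contributing 39 each; the remaining 2 contribute 0. Total contributed: 78.
Wei keeps 39 and receives 3.2 × 78 × 2/27 = 18.49 from the group account, for a payoff of 57.49.

57.49 tokens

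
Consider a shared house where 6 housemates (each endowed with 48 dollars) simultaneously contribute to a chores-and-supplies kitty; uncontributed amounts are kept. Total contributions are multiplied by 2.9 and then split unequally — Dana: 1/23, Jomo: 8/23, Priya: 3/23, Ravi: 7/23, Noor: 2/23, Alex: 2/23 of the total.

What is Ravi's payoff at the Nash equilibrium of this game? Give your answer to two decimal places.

Player j's private return per contributed unit is 2.9 × (j's share). Contributing is weakly dominant for j when that share is at least 1/2.9 = 0.3448, and contributing 0 is dominant otherwise.
The only share above 0.3448 is Jomo's 8/23, contributing 48; the remaining 5 contribute 0. Total contributed: 48.
Ravi keeps 48 and receives 2.9 × 48 × 7/23 = 42.37 from the chores-and-supplies kitty, for a payoff of 90.37.

90.37 dollars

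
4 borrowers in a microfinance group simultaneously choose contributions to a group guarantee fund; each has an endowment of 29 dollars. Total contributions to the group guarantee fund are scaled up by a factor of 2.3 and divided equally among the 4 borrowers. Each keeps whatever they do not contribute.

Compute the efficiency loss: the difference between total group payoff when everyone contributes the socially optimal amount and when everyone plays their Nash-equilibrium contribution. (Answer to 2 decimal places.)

Each contributed unit returns 2.3/4 = 0.5750 to its contributor — below 1 — so contributing 0 is dominant for every player. At the Nash equilibrium everyone keeps their 29, and the group total is 4 × 29 = 116.
Each contributed unit returns 2.300 to the group as a whole (0.5750 to each of 4 players), which exceeds 1, so the social optimum is full contribution: group total = 2.300 × 116 = 266.80.
Efficiency loss = 266.80 − 116 = 150.80.

150.80 dollars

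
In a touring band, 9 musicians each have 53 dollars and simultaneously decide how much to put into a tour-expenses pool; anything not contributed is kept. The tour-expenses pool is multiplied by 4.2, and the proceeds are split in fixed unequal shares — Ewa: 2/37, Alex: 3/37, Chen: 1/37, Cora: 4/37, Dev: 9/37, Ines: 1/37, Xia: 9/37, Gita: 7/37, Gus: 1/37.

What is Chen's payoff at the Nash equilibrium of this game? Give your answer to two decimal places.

65.03 dollars

Each unit j contributes comes back to j as 4.2 × (j's share), so j prefers to contribute only if that share exceeds 1/4.2 = 0.2381; otherwise keeping the unit dominates.
Dev and Xia clear that bar, contributing 53 each; the remaining 7 contribute 0. Total contributed: 106.
Chen keeps 53 and receives 4.2 × 106 × 1/37 = 12.03 from the tour-expenses pool, for a payoff of 65.03.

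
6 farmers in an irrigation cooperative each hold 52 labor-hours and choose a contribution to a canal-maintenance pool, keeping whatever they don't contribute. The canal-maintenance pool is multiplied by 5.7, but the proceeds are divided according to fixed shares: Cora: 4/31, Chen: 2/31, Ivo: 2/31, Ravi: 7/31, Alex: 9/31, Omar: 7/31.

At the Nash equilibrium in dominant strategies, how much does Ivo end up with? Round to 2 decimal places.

A player with share s gets back 5.7·s per unit contributed, so full contribution is dominant for anyone with s > 1/5.7 = 0.1754 and zero contribution is dominant for anyone below.
Ravi, Alex and Omar clear that bar, contributing 52 each; the remaining 3 contribute 0. Total contributed: 156.
Ivo keeps 52 and receives 5.7 × 156 × 2/31 = 57.37 from the canal-maintenance pool, for a payoff of 109.37.

109.37 labor-hours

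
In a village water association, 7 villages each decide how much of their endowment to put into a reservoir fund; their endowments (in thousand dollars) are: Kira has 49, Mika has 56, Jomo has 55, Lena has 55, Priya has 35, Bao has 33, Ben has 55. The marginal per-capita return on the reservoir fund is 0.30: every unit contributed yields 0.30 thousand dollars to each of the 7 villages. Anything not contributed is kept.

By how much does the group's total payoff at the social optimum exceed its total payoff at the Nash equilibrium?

The private return per contributed unit is 0.30 < 1 for everyone, so the Nash equilibrium is zero contribution and the group total is Σ E_j = 49 + 56 + 55 + 55 + 35 + 33 + 55 = 338.
Each contributed unit returns 2.100 to the group, so the social optimum is full contribution by everyone: group total = 2.100 × 338 = 709.80.
Efficiency loss = (2.100 − 1) × 338 = 371.80.

371.80 thousand dollars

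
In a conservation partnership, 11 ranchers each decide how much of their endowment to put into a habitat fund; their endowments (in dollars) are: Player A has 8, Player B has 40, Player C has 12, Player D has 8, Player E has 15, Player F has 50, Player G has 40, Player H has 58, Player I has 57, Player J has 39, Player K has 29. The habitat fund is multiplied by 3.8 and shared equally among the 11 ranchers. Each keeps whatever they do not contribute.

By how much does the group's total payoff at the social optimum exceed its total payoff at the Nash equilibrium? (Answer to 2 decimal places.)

996.80 dollars

The private return per contributed unit is 3.8/11 = 0.3455 < 1 for every player regardless of endowment, so the Nash equilibrium is zero contribution and the group total is Σ E_j = 8 + 40 + 12 + 8 + 15 + 50 + 40 + 58 + 57 + 39 + 29 = 356.
Each contributed unit returns 3.800 to the group, so the social optimum is full contribution by everyone: group total = 3.800 × 356 = 1352.80.
Efficiency loss = (3.800 − 1) × 356 = 996.80.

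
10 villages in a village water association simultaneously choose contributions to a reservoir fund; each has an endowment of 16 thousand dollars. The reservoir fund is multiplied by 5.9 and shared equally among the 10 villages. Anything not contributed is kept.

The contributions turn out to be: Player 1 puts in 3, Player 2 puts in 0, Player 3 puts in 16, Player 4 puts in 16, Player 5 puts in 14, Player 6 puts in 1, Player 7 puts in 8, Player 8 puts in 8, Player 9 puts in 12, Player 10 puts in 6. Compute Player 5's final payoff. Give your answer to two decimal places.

Total contributed: 3 + 0 + 16 + 16 + 14 + 1 + 8 + 8 + 12 + 6 = 84.
Each receives 5.9 × 84 / 10 = 49.56 from the reservoir fund.
Player 5 keeps 16 − 14 = 2, so Player 5's payoff is 2 + 49.56 = 51.56.

51.56 thousand dollars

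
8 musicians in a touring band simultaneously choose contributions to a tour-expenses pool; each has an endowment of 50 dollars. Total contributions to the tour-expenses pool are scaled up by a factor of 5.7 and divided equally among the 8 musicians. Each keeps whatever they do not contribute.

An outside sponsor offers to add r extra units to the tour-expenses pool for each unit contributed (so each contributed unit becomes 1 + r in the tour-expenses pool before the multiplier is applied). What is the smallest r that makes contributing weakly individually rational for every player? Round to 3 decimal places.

With matching at rate r, one contributed unit becomes (1 + r) in the tour-expenses pool and returns 5.7 × (1 + r) / 8 to the contributor.
Setting this equal to 1: 1 + r = 8/5.7 = 1.4035.
So the minimum matching rate is r = 1.4035 − 1 = 0.404.

0.404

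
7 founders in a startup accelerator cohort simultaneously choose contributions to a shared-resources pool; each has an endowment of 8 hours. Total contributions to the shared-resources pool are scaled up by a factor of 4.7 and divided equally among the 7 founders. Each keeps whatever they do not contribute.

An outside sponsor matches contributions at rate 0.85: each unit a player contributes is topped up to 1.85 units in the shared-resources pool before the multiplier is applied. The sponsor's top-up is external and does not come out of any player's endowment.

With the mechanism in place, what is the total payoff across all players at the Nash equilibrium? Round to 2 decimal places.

Under the mechanism each unit contributed yields 4.7 × 1.85 / 7 = 1.2421 back to its contributor per unit of net cost, which exceeds 1, making full contribution the dominant choice for everyone.
So the Nash equilibrium is full contribution by all 7; the group earns 4.7 × 1.85 × 56 = 486.92.

486.92 hours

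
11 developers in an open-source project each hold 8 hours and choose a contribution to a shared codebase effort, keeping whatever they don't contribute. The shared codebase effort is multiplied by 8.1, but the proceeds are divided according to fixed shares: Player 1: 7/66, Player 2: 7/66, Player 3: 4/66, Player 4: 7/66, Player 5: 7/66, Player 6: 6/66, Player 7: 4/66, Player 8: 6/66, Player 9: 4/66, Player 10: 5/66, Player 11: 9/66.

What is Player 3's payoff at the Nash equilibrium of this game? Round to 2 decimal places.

For player j, contributing a unit is worthwhile iff 8.1 × (j's share) ≥ 1, i.e. iff j's share is at least 0.1235.
Player 11 alone (share 9/66) is above the threshold, contributing 8; the remaining 10 contribute 0. Total contributed: 8.
Player 3 keeps 8 and receives 8.1 × 8 × 4/66 = 3.93 from the shared codebase effort, for a payoff of 11.93.

11.93 hours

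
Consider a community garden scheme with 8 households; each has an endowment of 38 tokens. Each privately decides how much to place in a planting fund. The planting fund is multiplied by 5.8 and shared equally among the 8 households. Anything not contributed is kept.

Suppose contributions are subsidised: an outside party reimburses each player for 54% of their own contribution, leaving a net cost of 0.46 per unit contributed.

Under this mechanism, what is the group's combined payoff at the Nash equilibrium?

1927.36 tokens

Under the mechanism each unit contributed yields (5.8/8) / 0.46 = 1.5761 back to its contributor per unit of net cost, which exceeds 1, making full contribution the dominant choice for everyone.
At the Nash equilibrium everyone contributes 38. Group total payoff = 8 × (38 × 0.54 + 5.8 × 38) = 1927.36.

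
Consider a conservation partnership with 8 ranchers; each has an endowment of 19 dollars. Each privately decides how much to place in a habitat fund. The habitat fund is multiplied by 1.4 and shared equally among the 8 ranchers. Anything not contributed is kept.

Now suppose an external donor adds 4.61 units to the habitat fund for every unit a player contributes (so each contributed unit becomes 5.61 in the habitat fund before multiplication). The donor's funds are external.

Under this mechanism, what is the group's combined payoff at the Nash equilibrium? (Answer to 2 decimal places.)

152.00 dollars

With the mechanism, a contributed unit returns 1.4 × 5.61 / 8 = 0.9818 per unit of net cost — still below 1 — so contributing 0 remains dominant for every player.
Everyone keeps their endowment and the group total is 8 × 19 = 152.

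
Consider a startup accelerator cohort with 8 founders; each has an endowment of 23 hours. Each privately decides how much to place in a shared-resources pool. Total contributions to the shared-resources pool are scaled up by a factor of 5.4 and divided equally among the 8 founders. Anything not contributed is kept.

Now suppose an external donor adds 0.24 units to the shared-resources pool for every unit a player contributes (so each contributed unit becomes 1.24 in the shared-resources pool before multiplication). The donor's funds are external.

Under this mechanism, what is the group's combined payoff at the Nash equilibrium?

With the mechanism, a contributed unit returns 5.4 × 1.24 / 8 = 0.8370 per unit of net cost — still below 1 — so contributing 0 remains dominant for every player.
Everyone keeps their endowment and the group total is 8 × 23 = 184.

184.00 hours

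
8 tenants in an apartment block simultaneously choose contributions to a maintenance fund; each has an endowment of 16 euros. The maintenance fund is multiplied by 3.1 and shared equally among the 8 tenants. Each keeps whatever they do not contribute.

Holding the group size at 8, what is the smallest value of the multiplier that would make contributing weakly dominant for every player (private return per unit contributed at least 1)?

A contributed unit returns (multiplier)/8 to its contributor.
This reaches 1 exactly when the multiplier is 8.

8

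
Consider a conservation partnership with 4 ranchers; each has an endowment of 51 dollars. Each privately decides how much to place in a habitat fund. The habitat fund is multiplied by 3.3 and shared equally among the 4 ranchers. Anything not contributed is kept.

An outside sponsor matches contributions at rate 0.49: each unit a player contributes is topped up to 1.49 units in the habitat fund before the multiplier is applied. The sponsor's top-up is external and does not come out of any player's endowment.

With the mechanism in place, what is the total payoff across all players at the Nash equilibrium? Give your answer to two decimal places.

With the mechanism, a contributed unit returns 3.3 × 1.49 / 4 = 1.2293 per unit of net cost to the contributor — now above 1 — so contributing fully is weakly dominant for every player.
At the Nash equilibrium everyone contributes 51. Group total payoff = 3.3 × 1.49 × 204 = 1003.07.

1003.07 dollars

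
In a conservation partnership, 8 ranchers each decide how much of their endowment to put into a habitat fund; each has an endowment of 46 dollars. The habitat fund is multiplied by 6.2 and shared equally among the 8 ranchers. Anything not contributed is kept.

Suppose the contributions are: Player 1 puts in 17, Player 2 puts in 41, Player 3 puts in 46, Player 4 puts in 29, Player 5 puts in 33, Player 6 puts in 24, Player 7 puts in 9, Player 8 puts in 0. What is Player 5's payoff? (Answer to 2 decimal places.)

167.23 dollars

Total contributed: 17 + 41 + 46 + 29 + 33 + 24 + 9 + 0 = 199.
Each receives 6.2 × 199 / 8 = 154.23 from the habitat fund.
Player 5 keeps 46 − 33 = 13, so Player 5's payoff is 13 + 154.23 = 167.23.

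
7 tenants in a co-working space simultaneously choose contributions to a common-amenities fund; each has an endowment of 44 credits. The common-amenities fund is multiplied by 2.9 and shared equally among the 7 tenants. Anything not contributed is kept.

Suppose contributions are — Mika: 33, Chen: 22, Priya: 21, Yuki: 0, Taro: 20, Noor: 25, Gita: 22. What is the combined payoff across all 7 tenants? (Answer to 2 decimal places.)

Total contributed: 33 + 22 + 21 + 0 + 20 + 25 + 22 = 143; total kept: 7 × 44 − 143 = 165.
The common-amenities fund pays out 2.9 × 143 = 414.70 in aggregate.
Group total = 165 + 414.70 = 579.70.

579.70 credits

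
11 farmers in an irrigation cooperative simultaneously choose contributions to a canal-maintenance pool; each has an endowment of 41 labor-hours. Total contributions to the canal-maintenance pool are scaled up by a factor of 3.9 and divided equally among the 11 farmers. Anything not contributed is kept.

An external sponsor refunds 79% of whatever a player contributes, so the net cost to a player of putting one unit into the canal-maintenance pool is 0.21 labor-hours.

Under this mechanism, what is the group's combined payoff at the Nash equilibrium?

Under the mechanism each unit contributed yields (3.9/11) / 0.21 = 1.6883 back to its contributor per unit of net cost, which exceeds 1, making full contribution the dominant choice for everyone.
At the Nash equilibrium everyone contributes 41. Group total payoff = 11 × (41 × 0.79 + 3.9 × 41) = 2115.19.

2115.19 labor-hours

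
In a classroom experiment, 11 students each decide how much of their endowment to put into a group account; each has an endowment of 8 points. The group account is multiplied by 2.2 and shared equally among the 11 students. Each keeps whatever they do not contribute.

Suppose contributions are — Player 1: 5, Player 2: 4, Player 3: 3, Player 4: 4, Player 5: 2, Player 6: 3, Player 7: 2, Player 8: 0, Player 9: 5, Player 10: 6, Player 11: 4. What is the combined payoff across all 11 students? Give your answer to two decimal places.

133.60 points

Total contributed: 5 + 4 + 3 + 4 + 2 + 3 + 2 + 0 + 5 + 6 + 4 = 38; total kept: 11 × 8 − 38 = 50.
The group account pays out 2.2 × 38 = 83.60 in aggregate.
Group total = 50 + 83.60 = 133.60.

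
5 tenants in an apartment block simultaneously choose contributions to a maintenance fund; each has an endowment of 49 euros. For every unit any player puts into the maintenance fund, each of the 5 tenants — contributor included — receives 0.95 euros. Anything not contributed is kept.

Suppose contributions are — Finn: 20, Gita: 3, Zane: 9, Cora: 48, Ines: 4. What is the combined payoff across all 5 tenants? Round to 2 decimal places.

Total contributed: 20 + 3 + 9 + 48 + 4 = 84; total kept: 5 × 49 − 84 = 161.
The maintenance fund pays out 0.95 × 5 × 84 = 399.00 in aggregate.
Group total = 161 + 399.00 = 560.00.

560.00 euros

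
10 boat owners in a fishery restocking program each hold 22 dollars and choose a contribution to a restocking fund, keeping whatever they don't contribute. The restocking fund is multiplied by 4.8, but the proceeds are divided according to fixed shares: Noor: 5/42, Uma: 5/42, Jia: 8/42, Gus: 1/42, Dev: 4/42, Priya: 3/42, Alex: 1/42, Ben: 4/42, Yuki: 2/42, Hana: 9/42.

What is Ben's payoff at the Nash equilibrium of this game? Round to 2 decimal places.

Each unit j contributes comes back to j as 4.8 × (j's share), so j prefers to contribute only if that share exceeds 1/4.8 = 0.2083; otherwise keeping the unit dominates.
The only share above 0.2083 is Hana's 9/42, contributing 22; the remaining 9 contribute 0. Total contributed: 22.
Ben keeps 22 and receives 4.8 × 22 × 4/42 = 10.06 from the restocking fund, for a payoff of 32.06.

32.06 dollars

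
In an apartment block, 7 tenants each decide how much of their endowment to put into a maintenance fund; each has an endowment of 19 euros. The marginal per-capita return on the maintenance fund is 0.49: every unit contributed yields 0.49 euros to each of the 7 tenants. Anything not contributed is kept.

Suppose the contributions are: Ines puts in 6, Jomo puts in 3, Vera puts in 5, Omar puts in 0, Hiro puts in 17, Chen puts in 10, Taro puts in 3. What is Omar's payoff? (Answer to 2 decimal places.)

Total contributed: 6 + 3 + 5 + 0 + 17 + 10 + 3 = 44.
Each receives 0.49 × 44 = 21.56 from the maintenance fund.
Omar keeps 19 − 0 = 19, so Omar's payoff is 19 + 21.56 = 40.56.

40.56 euros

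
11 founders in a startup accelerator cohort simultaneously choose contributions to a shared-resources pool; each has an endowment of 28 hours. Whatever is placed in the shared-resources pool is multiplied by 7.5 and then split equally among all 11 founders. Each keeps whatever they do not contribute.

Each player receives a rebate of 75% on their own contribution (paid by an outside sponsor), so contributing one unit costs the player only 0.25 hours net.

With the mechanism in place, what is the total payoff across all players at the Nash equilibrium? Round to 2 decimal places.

2541.00 hours

With the mechanism, a contributed unit returns (7.5/11) / 0.25 = 2.7273 per unit of net cost to the contributor — now above 1 — so contributing fully is weakly dominant for every player.
At the Nash equilibrium everyone contributes 28. Group total payoff = 11 × (28 × 0.75 + 7.5 × 28) = 2541.00.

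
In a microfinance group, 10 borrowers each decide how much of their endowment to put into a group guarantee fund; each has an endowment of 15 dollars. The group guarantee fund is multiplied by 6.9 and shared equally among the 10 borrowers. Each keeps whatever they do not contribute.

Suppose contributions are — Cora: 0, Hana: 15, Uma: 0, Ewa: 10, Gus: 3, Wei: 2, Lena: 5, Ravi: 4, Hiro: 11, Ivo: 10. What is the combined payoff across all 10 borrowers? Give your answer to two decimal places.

504.00 dollars

Total contributed: 0 + 15 + 0 + 10 + 3 + 2 + 5 + 4 + 11 + 10 = 60; total kept: 10 × 15 − 60 = 90.
The group guarantee fund pays out 6.9 × 60 = 414.00 in aggregate.
Group total = 90 + 414.00 = 504.00.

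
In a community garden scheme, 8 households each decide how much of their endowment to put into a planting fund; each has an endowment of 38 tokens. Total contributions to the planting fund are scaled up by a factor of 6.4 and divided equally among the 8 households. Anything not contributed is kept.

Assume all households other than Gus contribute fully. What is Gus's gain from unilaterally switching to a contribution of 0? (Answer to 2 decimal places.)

Switching from a contribution of 38 to 0 lets Gus keep an extra 38 tokens, but lowers the planting fund by 38, which costs Gus their own share of that drop: 6.4/8 × 38 = 30.40.
Net gain = 38 − 30.40 = 7.60. The private return per contributed unit (0.8000) is below 1, so free-riding is indeed the best response regardless of what the others do.

7.60 tokens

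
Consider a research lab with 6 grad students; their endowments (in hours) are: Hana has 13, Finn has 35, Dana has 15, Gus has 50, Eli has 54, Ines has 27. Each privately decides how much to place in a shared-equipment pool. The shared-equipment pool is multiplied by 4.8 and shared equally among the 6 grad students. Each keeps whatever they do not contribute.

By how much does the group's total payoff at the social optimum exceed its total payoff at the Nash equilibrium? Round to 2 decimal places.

737.20 hours

The private return per contributed unit is 4.8/6 = 0.8000 < 1 for every player regardless of endowment, so the Nash equilibrium is zero contribution and the group total is Σ E_j = 13 + 35 + 15 + 50 + 54 + 27 = 194.
Each contributed unit returns 4.800 to the group, so the social optimum is full contribution by everyone: group total = 4.800 × 194 = 931.20.
Efficiency loss = (4.800 − 1) × 194 = 737.20.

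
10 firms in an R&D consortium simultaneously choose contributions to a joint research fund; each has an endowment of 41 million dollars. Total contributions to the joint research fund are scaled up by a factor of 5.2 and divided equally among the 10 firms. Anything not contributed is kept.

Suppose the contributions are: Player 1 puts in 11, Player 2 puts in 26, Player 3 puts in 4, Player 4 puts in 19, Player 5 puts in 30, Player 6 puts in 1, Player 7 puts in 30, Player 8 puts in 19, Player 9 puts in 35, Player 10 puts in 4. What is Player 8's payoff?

115.08 million dollars

Total contributed: 11 + 26 + 4 + 19 + 30 + 1 + 30 + 19 + 35 + 4 = 179.
Each receives 5.2 × 179 / 10 = 93.08 from the joint research fund.
Player 8 keeps 41 − 19 = 22, so Player 8's payoff is 22 + 93.08 = 115.08.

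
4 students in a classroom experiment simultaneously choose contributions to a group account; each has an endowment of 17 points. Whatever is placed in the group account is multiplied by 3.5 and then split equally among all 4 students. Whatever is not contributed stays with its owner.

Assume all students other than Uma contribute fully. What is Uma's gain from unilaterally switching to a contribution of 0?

2.13 points

Switching from a contribution of 17 to 0 lets Uma keep an extra 17 points, but lowers the group account by 17, which costs Uma their own share of that drop: 3.5/4 × 17 = 14.87.
Net gain = 17 − 14.87 = 2.13. The private return per contributed unit (0.8750) is below 1, so free-riding is indeed the best response regardless of what the others do.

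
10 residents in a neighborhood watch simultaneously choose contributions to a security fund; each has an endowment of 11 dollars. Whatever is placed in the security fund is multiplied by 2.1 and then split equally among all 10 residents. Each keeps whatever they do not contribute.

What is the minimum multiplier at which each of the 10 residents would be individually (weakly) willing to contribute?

10

A contributed unit returns (multiplier)/10 to its contributor.
This reaches 1 exactly when the multiplier is 10.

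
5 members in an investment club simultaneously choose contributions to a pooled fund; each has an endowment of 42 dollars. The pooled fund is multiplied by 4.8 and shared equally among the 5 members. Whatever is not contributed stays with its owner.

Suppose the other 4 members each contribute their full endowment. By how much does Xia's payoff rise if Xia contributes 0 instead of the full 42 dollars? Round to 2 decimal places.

1.68 dollars

Switching from a contribution of 42 to 0 lets Xia keep an extra 42 dollars, but lowers the pooled fund by 42, which costs Xia their own share of that drop: 4.8/5 × 42 = 40.32.
Net gain = 42 − 40.32 = 1.68. The private return per contributed unit (0.9600) is below 1, so free-riding is indeed the best response regardless of what the others do.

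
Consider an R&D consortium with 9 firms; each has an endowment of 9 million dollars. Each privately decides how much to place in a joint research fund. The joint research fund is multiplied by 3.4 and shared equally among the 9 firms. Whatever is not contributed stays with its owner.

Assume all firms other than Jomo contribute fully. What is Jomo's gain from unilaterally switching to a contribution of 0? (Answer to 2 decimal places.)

Switching from a contribution of 9 to 0 lets Jomo keep an extra 9 million dollars, but lowers the joint research fund by 9, which costs Jomo their own share of that drop: 3.4/9 × 9 = 3.40.
Net gain = 9 − 3.40 = 5.60. The private return per contributed unit (0.3778) is below 1, so free-riding is indeed the best response regardless of what the others do.

5.60 million dollars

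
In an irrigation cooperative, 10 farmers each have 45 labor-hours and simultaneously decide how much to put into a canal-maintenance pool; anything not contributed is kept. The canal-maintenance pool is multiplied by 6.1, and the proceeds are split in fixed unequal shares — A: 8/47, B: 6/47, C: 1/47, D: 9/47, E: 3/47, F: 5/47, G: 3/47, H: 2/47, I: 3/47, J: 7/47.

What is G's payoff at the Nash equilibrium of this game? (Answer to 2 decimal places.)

80.04 labor-hours

A player with share s gets back 6.1·s per unit contributed, so full contribution is dominant for anyone with s > 1/6.1 = 0.1639 and zero contribution is dominant for anyone below.
The shares above 0.1639 belong to A and D, contributing 45 each; the remaining 8 contribute 0. Total contributed: 90.
G keeps 45 and receives 6.1 × 90 × 3/47 = 35.04 from the canal-maintenance pool, for a payoff of 80.04.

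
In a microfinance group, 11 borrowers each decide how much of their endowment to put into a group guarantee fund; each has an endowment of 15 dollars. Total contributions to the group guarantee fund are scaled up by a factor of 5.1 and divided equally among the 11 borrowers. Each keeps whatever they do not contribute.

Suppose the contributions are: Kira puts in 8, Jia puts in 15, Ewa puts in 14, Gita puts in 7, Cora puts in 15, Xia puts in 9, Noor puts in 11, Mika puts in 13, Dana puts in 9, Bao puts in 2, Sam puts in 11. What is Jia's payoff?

Total contributed: 8 + 15 + 14 + 7 + 15 + 9 + 11 + 13 + 9 + 2 + 11 = 114.
Each receives 5.1 × 114 / 11 = 52.85 from the group guarantee fund.
Jia keeps 15 − 15 = 0, so Jia's payoff is 0 + 52.85 = 52.85.

52.85 dollars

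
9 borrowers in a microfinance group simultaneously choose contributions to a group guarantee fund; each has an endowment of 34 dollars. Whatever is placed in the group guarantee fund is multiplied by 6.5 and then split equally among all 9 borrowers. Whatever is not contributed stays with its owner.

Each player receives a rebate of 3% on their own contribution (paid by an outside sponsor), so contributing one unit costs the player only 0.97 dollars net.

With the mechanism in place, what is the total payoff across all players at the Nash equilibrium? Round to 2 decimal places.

The effective private return is (6.5/9) / 0.97 = 0.7446, which is still under 1, so the mechanism doesn't change anyone's dominant strategy: zero contribution.
At the Nash equilibrium no one contributes; group total payoff = 9 × 34 = 306.

306.00 dollars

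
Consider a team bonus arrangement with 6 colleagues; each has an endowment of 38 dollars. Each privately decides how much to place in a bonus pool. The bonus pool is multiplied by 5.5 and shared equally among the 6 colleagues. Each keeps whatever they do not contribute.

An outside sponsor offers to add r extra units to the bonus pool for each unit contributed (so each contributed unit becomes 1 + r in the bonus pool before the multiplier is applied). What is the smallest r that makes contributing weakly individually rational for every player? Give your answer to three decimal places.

0.091

With matching at rate r, one contributed unit becomes (1 + r) in the bonus pool and returns 5.5 × (1 + r) / 6 to the contributor.
Setting this equal to 1: 1 + r = 6/5.5 = 1.0909.
So the minimum matching rate is r = 1.0909 − 1 = 0.091.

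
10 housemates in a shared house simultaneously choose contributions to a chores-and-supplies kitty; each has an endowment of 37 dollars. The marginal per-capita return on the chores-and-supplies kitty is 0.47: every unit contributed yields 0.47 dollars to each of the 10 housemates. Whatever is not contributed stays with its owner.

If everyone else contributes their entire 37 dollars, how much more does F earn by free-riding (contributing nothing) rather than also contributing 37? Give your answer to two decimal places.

Switching from a contribution of 37 to 0 lets F keep an extra 37 dollars, but lowers the chores-and-supplies kitty by 37, which costs F their own share of that drop: 0.47 × 37 = 17.39.
Net gain = 37 − 17.39 = 19.61. The private return per contributed unit (0.47) is below 1, so free-riding is indeed the best response regardless of what the others do.

19.61 dollars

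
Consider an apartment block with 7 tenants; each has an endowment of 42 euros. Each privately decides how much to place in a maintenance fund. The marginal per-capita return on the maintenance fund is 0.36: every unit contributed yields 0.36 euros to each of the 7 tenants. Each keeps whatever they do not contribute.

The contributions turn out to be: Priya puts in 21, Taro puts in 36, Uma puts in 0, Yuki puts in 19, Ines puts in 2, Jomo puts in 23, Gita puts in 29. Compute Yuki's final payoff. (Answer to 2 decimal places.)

Total contributed: 21 + 36 + 0 + 19 + 2 + 23 + 29 = 130.
Each receives 0.36 × 130 = 46.80 from the maintenance fund.
Yuki keeps 42 − 19 = 23, so Yuki's payoff is 23 + 46.80 = 69.80.

69.80 euros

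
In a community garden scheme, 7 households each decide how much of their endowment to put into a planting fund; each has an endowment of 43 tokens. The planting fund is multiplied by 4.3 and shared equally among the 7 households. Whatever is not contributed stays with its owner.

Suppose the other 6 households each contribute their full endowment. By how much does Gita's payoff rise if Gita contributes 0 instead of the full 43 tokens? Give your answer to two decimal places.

16.59 tokens

Switching from a contribution of 43 to 0 lets Gita keep an extra 43 tokens, but lowers the planting fund by 43, which costs Gita their own share of that drop: 4.3/7 × 43 = 26.41.
Net gain = 43 − 26.41 = 16.59. The private return per contributed unit (0.6143) is below 1, so free-riding is indeed the best response regardless of what the others do.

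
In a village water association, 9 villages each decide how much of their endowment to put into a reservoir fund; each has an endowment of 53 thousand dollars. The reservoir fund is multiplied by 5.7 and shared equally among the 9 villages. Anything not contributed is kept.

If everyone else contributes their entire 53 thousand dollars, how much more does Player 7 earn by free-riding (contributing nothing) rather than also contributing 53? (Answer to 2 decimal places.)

Switching from a contribution of 53 to 0 lets Player 7 keep an extra 53 thousand dollars, but lowers the reservoir fund by 53, which costs Player 7 their own share of that drop: 5.7/9 × 53 = 33.57.
Net gain = 53 − 33.57 = 19.43. The private return per contributed unit (0.6333) is below 1, so free-riding is indeed the best response regardless of what the others do.

19.43 thousand dollars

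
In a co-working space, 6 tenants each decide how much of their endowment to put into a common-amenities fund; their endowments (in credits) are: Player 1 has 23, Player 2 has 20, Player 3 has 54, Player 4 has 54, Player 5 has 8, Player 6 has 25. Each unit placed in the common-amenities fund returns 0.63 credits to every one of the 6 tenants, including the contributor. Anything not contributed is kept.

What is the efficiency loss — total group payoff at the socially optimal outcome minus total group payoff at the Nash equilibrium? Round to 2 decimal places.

The private return per contributed unit is 0.63 < 1 for everyone, so the Nash equilibrium is zero contribution and the group total is Σ E_j = 23 + 20 + 54 + 54 + 8 + 25 = 184.
Each contributed unit returns 3.780 to the group, so the social optimum is full contribution by everyone: group total = 3.780 × 184 = 695.52.
Efficiency loss = (3.780 − 1) × 184 = 511.52.

511.52 credits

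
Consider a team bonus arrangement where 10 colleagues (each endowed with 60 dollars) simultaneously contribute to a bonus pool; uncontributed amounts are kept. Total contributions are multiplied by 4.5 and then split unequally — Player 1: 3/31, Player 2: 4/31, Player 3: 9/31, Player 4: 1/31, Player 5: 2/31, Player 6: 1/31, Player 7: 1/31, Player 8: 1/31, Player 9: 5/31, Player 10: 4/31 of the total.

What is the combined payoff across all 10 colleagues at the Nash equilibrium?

Each unit j contributes comes back to j as 4.5 × (j's share), so j prefers to contribute only if that share exceeds 1/4.5 = 0.2222; otherwise keeping the unit dominates.
Player 3 alone (share 9/31) is above the threshold, contributing 60; the remaining 9 contribute 0. Total contributed: 60.
The bonus pool pays out 4.5 × 60 = 270.00 in total (split across the unequal shares, but the aggregate is all that matters for the group sum).
The 9 free-riders keep 60 each, adding 540. Group total = 540 + 270.00 = 810.00.

810.00 dollars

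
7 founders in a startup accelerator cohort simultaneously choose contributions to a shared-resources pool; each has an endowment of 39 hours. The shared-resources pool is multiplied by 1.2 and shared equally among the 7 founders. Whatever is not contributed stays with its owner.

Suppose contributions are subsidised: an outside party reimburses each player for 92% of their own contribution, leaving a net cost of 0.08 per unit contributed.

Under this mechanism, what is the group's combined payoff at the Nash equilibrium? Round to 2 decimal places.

Under the mechanism each unit contributed yields (1.2/7) / 0.08 = 2.1429 back to its contributor per unit of net cost, which exceeds 1, making full contribution the dominant choice for everyone.
So the Nash equilibrium is full contribution by all 7; the group earns 7 × (39 × 0.92 + 1.2 × 39) = 578.76.

578.76 hours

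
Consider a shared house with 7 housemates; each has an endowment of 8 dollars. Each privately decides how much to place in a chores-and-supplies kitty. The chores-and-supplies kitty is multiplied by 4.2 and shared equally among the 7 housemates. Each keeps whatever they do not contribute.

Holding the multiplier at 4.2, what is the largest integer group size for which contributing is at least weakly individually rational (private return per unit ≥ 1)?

Private return per unit is 4.2/(group size), which is ≥ 1 whenever the group size is ≤ 4.2.
The largest such integer is 4.

4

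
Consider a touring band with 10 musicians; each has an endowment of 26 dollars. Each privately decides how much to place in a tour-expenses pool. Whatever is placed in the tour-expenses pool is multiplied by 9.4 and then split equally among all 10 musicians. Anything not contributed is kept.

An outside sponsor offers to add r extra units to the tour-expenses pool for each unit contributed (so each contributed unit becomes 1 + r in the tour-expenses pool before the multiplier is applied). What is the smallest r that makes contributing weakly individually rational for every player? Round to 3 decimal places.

0.064

With matching at rate r, one contributed unit becomes (1 + r) in the tour-expenses pool and returns 9.4 × (1 + r) / 10 to the contributor.
Setting this equal to 1: 1 + r = 10/9.4 = 1.0638.
So the minimum matching rate is r = 1.0638 − 1 = 0.064.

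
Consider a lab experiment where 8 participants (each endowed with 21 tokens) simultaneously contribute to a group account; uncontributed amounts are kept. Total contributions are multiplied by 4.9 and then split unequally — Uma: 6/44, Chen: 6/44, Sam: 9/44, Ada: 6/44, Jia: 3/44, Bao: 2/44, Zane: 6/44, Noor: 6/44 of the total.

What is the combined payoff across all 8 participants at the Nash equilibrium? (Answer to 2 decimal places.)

249.90 tokens

Player j's private return per contributed unit is 4.9 × (j's share). Contributing is weakly dominant for j when that share is at least 1/4.9 = 0.2041, and contributing 0 is dominant otherwise.
Only Sam (9/44) clears that bar, contributing 21; the remaining 7 contribute 0. Total contributed: 21.
The group account pays out 4.9 × 21 = 102.90 in total (split across the unequal shares, but the aggregate is all that matters for the group sum).
The 7 free-riders keep 21 each, adding 147. Group total = 147 + 102.90 = 249.90.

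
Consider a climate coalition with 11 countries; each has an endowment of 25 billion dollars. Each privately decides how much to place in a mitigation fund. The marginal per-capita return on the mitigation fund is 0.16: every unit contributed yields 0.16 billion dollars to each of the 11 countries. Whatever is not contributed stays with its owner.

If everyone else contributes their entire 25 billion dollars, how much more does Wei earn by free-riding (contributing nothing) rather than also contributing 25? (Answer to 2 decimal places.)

Switching from a contribution of 25 to 0 lets Wei keep an extra 25 billion dollars, but lowers the mitigation fund by 25, which costs Wei their own share of that drop: 0.16 × 25 = 4.00.
Net gain = 25 − 4.00 = 21.00. The private return per contributed unit (0.16) is below 1, so free-riding is indeed the best response regardless of what the others do.

21.00 billion dollars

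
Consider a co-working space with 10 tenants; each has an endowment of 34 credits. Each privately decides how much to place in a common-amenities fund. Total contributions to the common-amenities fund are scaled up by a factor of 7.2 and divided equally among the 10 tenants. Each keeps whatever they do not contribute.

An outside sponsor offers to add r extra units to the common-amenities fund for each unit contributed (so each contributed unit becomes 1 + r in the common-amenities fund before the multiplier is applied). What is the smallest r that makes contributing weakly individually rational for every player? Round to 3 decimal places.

0.389

With matching at rate r, one contributed unit becomes (1 + r) in the common-amenities fund and returns 7.2 × (1 + r) / 10 to the contributor.
Setting this equal to 1: 1 + r = 10/7.2 = 1.3889.
So the minimum matching rate is r = 1.3889 − 1 = 0.389.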